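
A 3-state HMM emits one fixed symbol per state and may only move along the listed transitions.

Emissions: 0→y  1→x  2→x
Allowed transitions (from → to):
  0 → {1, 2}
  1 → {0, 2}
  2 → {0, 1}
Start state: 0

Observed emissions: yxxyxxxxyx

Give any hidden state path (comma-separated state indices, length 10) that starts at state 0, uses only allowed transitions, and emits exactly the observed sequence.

  t0 'y' -> {0}, take 0 (start)
  t1 'x' -> {1,2}, take 1 (0->1 ok)
  t2 'x' -> {1,2}, take 2 (1->2 ok)
  t3 'y' -> {0}, take 0 (2->0 ok)
  t4 'x' -> {1,2}, take 1 (0->1 ok)
  t5 'x' -> {1,2}, take 2 (1->2 ok)
  t6 'x' -> {1,2}, take 1 (2->1 ok)
  t7 'x' -> {1,2}, take 2 (1->2 ok)
  t8 'y' -> {0}, take 0 (2->0 ok)
  t9 'x' -> {1,2}, take 2 (0->2 ok)

0,1,2,0,1,2,1,2,0,2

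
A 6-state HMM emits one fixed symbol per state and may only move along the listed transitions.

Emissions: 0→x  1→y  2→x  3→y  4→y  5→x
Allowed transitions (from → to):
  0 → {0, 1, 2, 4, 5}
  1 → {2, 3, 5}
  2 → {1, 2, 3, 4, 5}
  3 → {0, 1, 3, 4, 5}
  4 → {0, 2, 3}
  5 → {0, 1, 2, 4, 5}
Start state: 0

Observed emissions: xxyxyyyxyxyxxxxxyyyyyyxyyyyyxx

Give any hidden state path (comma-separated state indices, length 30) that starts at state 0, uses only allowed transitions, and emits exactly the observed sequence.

0,0,1,2,3,3,3,5,1,2,4,0,5,0,0,2,4,3,3,3,1,3,0,4,3,3,1,3,5,5

  [0] x  {0,2,5}  => 0  start
  [1] x  {0,2,5}  => 0  0->0 ok
  [2] y  {1,3,4}  => 1  0->1 ok
  [3] x  {0,2,5}  => 2  1->2 ok
  [4] y  {1,3,4}  => 3  2->3 ok
  [5] y  {1,3,4}  => 3  3->3 ok
  [6] y  {1,3,4}  => 3  3->3 ok
  [7] x  {0,2,5}  => 5  3->5 ok
  [8] y  {1,3,4}  => 1  5->1 ok
  [9] x  {0,2,5}  => 2  1->2 ok
  [10] y  {1,3,4}  => 4  2->4 ok
  [11] x  {0,2,5}  => 0  4->0 ok
  [12] x  {0,2,5}  => 5  0->5 ok
  [13] x  {0,2,5}  => 0  5->0 ok
  [14] x  {0,2,5}  => 0  0->0 ok
  [15] x  {0,2,5}  => 2  0->2 ok
  [16] y  {1,3,4}  => 4  2->4 ok
  [17] y  {1,3,4}  => 3  4->3 ok
  [18] y  {1,3,4}  => 3  3->3 ok
  [19] y  {1,3,4}  => 3  3->3 ok
  [20] y  {1,3,4}  => 1  3->1 ok
  [21] y  {1,3,4}  => 3  1->3 ok
  [22] x  {0,2,5}  => 0  3->0 ok
  [23] y  {1,3,4}  => 4  0->4 ok
  [24] y  {1,3,4}  => 3  4->3 ok
  [25] y  {1,3,4}  => 3  3->3 ok
  [26] y  {1,3,4}  => 1  3->1 ok
  [27] y  {1,3,4}  => 3  1->3 ok
  [28] x  {0,2,5}  => 5  3->5 ok
  [29] x  {0,2,5}  => 5  5->5 ok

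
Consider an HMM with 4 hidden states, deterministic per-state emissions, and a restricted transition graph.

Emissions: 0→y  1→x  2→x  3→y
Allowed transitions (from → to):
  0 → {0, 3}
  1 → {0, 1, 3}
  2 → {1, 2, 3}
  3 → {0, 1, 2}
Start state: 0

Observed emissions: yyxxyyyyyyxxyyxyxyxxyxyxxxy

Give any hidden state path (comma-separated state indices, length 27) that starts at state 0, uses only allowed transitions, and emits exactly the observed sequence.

  0: obs=y cand={0,3} pick 0 [start]
  1: obs=y cand={0,3} pick 3 [0->3 ok]
  2: obs=x cand={1,2} pick 1 [3->1 ok]
  3: obs=x cand={1,2} pick 1 [1->1 ok]
  4: obs=y cand={0,3} pick 0 [1->0 ok]
  5: obs=y cand={0,3} pick 0 [0->0 ok]
  6: obs=y cand={0,3} pick 3 [0->3 ok]
  7: obs=y cand={0,3} pick 0 [3->0 ok]
  8: obs=y cand={0,3} pick 0 [0->0 ok]
  9: obs=y cand={0,3} pick 3 [0->3 ok]
  10: obs=x cand={1,2} pick 1 [3->1 ok]
  11: obs=x cand={1,2} pick 1 [1->1 ok]
  12: obs=y cand={0,3} pick 0 [1->0 ok]
  13: obs=y cand={0,3} pick 3 [0->3 ok]
  14: obs=x cand={1,2} pick 2 [3->2 ok]
  15: obs=y cand={0,3} pick 3 [2->3 ok]
  16: obs=x cand={1,2} pick 1 [3->1 ok]
  17: obs=y cand={0,3} pick 3 [1->3 ok]
  18: obs=x cand={1,2} pick 1 [3->1 ok]
  19: obs=x cand={1,2} pick 1 [1->1 ok]
  20: obs=y cand={0,3} pick 3 [1->3 ok]
  21: obs=x cand={1,2} pick 2 [3->2 ok]
  22: obs=y cand={0,3} pick 3 [2->3 ok]
  23: obs=x cand={1,2} pick 2 [3->2 ok]
  24: obs=x cand={1,2} pick 1 [2->1 ok]
  25: obs=x cand={1,2} pick 1 [1->1 ok]
  26: obs=y cand={0,3} pick 3 [1->3 ok]

0,3,1,1,0,0,3,0,0,3,1,1,0,3,2,3,1,3,1,1,3,2,3,2,1,1,3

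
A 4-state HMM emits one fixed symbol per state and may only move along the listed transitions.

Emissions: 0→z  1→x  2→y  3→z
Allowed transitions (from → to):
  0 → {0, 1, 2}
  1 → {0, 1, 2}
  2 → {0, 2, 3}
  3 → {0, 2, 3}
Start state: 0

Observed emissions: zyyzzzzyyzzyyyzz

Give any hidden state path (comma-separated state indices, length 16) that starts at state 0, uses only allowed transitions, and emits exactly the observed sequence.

  t0 'z' -> {0,3}, take 0 (start)
  t1 'y' -> {2}, take 2 (0->2 ok)
  t2 'y' -> {2}, take 2 (2->2 ok)
  t3 'z' -> {0,3}, take 3 (2->3 ok)
  t4 'z' -> {0,3}, take 3 (3->3 ok)
  t5 'z' -> {0,3}, take 3 (3->3 ok)
  t6 'z' -> {0,3}, take 3 (3->3 ok)
  t7 'y' -> {2}, take 2 (3->2 ok)
  t8 'y' -> {2}, take 2 (2->2 ok)
  t9 'z' -> {0,3}, take 3 (2->3 ok)
  t10 'z' -> {0,3}, take 0 (3->0 ok)
  t11 'y' -> {2}, take 2 (0->2 ok)
  t12 'y' -> {2}, take 2 (2->2 ok)
  t13 'y' -> {2}, take 2 (2->2 ok)
  t14 'z' -> {0,3}, take 3 (2->3 ok)
  t15 'z' -> {0,3}, take 3 (3->3 ok)

0,2,2,3,3,3,3,2,2,3,0,2,2,2,3,3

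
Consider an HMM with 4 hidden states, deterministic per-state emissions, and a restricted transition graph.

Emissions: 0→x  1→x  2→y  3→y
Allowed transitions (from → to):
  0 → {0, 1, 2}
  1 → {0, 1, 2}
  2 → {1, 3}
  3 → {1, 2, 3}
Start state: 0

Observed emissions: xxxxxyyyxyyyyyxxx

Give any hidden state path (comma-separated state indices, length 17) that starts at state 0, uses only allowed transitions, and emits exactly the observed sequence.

  0: obs=x cand={0,1} pick 0 [start]
  1: obs=x cand={0,1} pick 0 [0->0 ok]
  2: obs=x cand={0,1} pick 0 [0->0 ok]
  3: obs=x cand={0,1} pick 1 [0->1 ok]
  4: obs=x cand={0,1} pick 1 [1->1 ok]
  5: obs=y cand={2,3} pick 2 [1->2 ok]
  6: obs=y cand={2,3} pick 3 [2->3 ok]
  7: obs=y cand={2,3} pick 2 [3->2 ok]
  8: obs=x cand={0,1} pick 1 [2->1 ok]
  9: obs=y cand={2,3} pick 2 [1->2 ok]
  10: obs=y cand={2,3} pick 3 [2->3 ok]
  11: obs=y cand={2,3} pick 3 [3->3 ok]
  12: obs=y cand={2,3} pick 3 [3->3 ok]
  13: obs=y cand={2,3} pick 3 [3->3 ok]
  14: obs=x cand={0,1} pick 1 [3->1 ok]
  15: obs=x cand={0,1} pick 1 [1->1 ok]
  16: obs=x cand={0,1} pick 1 [1->1 ok]

0,0,0,1,1,2,3,2,1,2,3,3,3,3,1,1,1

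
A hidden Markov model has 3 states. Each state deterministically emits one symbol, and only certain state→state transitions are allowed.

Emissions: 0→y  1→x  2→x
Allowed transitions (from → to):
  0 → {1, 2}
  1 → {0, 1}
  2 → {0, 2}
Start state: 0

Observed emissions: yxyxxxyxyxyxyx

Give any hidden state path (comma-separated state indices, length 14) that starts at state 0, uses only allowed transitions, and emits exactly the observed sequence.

0,2,0,1,1,1,0,1,0,1,0,1,0,1

  t0 'y' -> {0}, take 0 (start)
  t1 'x' -> {1,2}, take 2 (0->2 ok)
  t2 'y' -> {0}, take 0 (2->0 ok)
  t3 'x' -> {1,2}, take 1 (0->1 ok)
  t4 'x' -> {1,2}, take 1 (1->1 ok)
  t5 'x' -> {1,2}, take 1 (1->1 ok)
  t6 'y' -> {0}, take 0 (1->0 ok)
  t7 'x' -> {1,2}, take 1 (0->1 ok)
  t8 'y' -> {0}, take 0 (1->0 ok)
  t9 'x' -> {1,2}, take 1 (0->1 ok)
  t10 'y' -> {0}, take 0 (1->0 ok)
  t11 'x' -> {1,2}, take 1 (0->1 ok)
  t12 'y' -> {0}, take 0 (1->0 ok)
  t13 'x' -> {1,2}, take 1 (0->1 ok)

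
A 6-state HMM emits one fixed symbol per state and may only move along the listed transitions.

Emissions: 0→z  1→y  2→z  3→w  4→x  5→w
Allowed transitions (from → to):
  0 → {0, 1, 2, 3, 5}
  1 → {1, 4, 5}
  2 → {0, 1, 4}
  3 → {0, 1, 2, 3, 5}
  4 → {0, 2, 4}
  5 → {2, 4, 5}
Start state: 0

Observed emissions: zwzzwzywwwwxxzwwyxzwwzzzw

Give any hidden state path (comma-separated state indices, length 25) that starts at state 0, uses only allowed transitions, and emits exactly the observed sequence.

  pos 0: z in {0,2}, choose 0; start
  pos 1: w in {3,5}, choose 3; 0->3 ok
  pos 2: z in {0,2}, choose 0; 3->0 ok
  pos 3: z in {0,2}, choose 0; 0->0 ok
  pos 4: w in {3,5}, choose 5; 0->5 ok
  pos 5: z in {0,2}, choose 2; 5->2 ok
  pos 6: y in {1}, choose 1; 2->1 ok
  pos 7: w in {3,5}, choose 5; 1->5 ok
  pos 8: w in {3,5}, choose 5; 5->5 ok
  pos 9: w in {3,5}, choose 5; 5->5 ok
  pos 10: w in {3,5}, choose 5; 5->5 ok
  pos 11: x in {4}, choose 4; 5->4 ok
  pos 12: x in {4}, choose 4; 4->4 ok
  pos 13: z in {0,2}, choose 0; 4->0 ok
  pos 14: w in {3,5}, choose 3; 0->3 ok
  pos 15: w in {3,5}, choose 3; 3->3 ok
  pos 16: y in {1}, choose 1; 3->1 ok
  pos 17: x in {4}, choose 4; 1->4 ok
  pos 18: z in {0,2}, choose 0; 4->0 ok
  pos 19: w in {3,5}, choose 3; 0->3 ok
  pos 20: w in {3,5}, choose 3; 3->3 ok
  pos 21: z in {0,2}, choose 0; 3->0 ok
  pos 22: z in {0,2}, choose 2; 0->2 ok
  pos 23: z in {0,2}, choose 0; 2->0 ok
  pos 24: w in {3,5}, choose 5; 0->5 ok

0,3,0,0,5,2,1,5,5,5,5,4,4,0,3,3,1,4,0,3,3,0,2,0,5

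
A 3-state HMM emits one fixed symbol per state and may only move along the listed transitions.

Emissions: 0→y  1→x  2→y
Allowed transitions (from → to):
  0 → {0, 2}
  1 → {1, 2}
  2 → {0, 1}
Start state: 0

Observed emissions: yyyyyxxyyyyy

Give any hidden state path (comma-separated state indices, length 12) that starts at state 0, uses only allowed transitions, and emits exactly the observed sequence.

  0: obs=y cand={0,2} pick 0 [start]
  1: obs=y cand={0,2} pick 2 [0->2 ok]
  2: obs=y cand={0,2} pick 0 [2->0 ok]
  3: obs=y cand={0,2} pick 0 [0->0 ok]
  4: obs=y cand={0,2} pick 2 [0->2 ok]
  5: obs=x cand={1} pick 1 [2->1 ok]
  6: obs=x cand={1} pick 1 [1->1 ok]
  7: obs=y cand={0,2} pick 2 [1->2 ok]
  8: obs=y cand={0,2} pick 0 [2->0 ok]
  9: obs=y cand={0,2} pick 2 [0->2 ok]
  10: obs=y cand={0,2} pick 0 [2->0 ok]
  11: obs=y cand={0,2} pick 0 [0->0 ok]

0,2,0,0,2,1,1,2,0,2,0,0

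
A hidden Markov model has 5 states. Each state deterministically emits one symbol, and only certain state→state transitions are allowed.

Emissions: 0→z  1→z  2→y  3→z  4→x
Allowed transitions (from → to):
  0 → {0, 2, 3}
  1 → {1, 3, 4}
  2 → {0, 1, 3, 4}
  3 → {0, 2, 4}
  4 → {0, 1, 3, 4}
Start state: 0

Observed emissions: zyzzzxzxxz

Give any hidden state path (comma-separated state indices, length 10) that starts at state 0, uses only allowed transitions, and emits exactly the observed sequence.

  pos 0: z in {0,1,3}, choose 0; start
  pos 1: y in {2}, choose 2; 0->2 ok
  pos 2: z in {0,1,3}, choose 1; 2->1 ok
  pos 3: z in {0,1,3}, choose 1; 1->1 ok
  pos 4: z in {0,1,3}, choose 3; 1->3 ok
  pos 5: x in {4}, choose 4; 3->4 ok
  pos 6: z in {0,1,3}, choose 3; 4->3 ok
  pos 7: x in {4}, choose 4; 3->4 ok
  pos 8: x in {4}, choose 4; 4->4 ok
  pos 9: z in {0,1,3}, choose 0; 4->0 ok

0,2,1,1,3,4,3,4,4,0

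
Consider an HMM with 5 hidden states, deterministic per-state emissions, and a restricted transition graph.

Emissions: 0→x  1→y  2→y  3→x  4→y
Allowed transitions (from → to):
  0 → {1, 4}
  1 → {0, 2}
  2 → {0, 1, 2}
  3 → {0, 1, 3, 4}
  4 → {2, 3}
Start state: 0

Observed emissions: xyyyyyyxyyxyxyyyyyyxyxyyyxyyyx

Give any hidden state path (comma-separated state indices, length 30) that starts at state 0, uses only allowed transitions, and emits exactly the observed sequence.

  t0 'x' -> {0,3}, take 0 (start)
  t1 'y' -> {1,2,4}, take 1 (0->1 ok)
  t2 'y' -> {1,2,4}, take 2 (1->2 ok)
  t3 'y' -> {1,2,4}, take 1 (2->1 ok)
  t4 'y' -> {1,2,4}, take 2 (1->2 ok)
  t5 'y' -> {1,2,4}, take 1 (2->1 ok)
  t6 'y' -> {1,2,4}, take 2 (1->2 ok)
  t7 'x' -> {0,3}, take 0 (2->0 ok)
  t8 'y' -> {1,2,4}, take 4 (0->4 ok)
  t9 'y' -> {1,2,4}, take 2 (4->2 ok)
  t10 'x' -> {0,3}, take 0 (2->0 ok)
  t11 'y' -> {1,2,4}, take 1 (0->1 ok)
  t12 'x' -> {0,3}, take 0 (1->0 ok)
  t13 'y' -> {1,2,4}, take 4 (0->4 ok)
  t14 'y' -> {1,2,4}, take 2 (4->2 ok)
  t15 'y' -> {1,2,4}, take 2 (2->2 ok)
  t16 'y' -> {1,2,4}, take 2 (2->2 ok)
  t17 'y' -> {1,2,4}, take 2 (2->2 ok)
  t18 'y' -> {1,2,4}, take 1 (2->1 ok)
  t19 'x' -> {0,3}, take 0 (1->0 ok)
  t20 'y' -> {1,2,4}, take 1 (0->1 ok)
  t21 'x' -> {0,3}, take 0 (1->0 ok)
  t22 'y' -> {1,2,4}, take 1 (0->1 ok)
  t23 'y' -> {1,2,4}, take 2 (1->2 ok)
  t24 'y' -> {1,2,4}, take 1 (2->1 ok)
  t25 'x' -> {0,3}, take 0 (1->0 ok)
  t26 'y' -> {1,2,4}, take 4 (0->4 ok)
  t27 'y' -> {1,2,4}, take 2 (4->2 ok)
  t28 'y' -> {1,2,4}, take 1 (2->1 ok)
  t29 'x' -> {0,3}, take 0 (1->0 ok)

0,1,2,1,2,1,2,0,4,2,0,1,0,4,2,2,2,2,1,0,1,0,1,2,1,0,4,2,1,0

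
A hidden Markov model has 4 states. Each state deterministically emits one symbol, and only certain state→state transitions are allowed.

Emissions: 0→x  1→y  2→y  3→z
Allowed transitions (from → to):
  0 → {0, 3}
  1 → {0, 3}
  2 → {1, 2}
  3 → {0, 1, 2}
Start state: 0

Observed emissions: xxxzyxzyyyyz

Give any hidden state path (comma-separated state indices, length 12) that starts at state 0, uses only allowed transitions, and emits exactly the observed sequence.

  t0 'x' -> {0}, take 0 (start)
  t1 'x' -> {0}, take 0 (0->0 ok)
  t2 'x' -> {0}, take 0 (0->0 ok)
  t3 'z' -> {3}, take 3 (0->3 ok)
  t4 'y' -> {1,2}, take 1 (3->1 ok)
  t5 'x' -> {0}, take 0 (1->0 ok)
  t6 'z' -> {3}, take 3 (0->3 ok)
  t7 'y' -> {1,2}, take 2 (3->2 ok)
  t8 'y' -> {1,2}, take 2 (2->2 ok)
  t9 'y' -> {1,2}, take 2 (2->2 ok)
  t10 'y' -> {1,2}, take 1 (2->1 ok)
  t11 'z' -> {3}, take 3 (1->3 ok)

0,0,0,3,1,0,3,2,2,2,1,3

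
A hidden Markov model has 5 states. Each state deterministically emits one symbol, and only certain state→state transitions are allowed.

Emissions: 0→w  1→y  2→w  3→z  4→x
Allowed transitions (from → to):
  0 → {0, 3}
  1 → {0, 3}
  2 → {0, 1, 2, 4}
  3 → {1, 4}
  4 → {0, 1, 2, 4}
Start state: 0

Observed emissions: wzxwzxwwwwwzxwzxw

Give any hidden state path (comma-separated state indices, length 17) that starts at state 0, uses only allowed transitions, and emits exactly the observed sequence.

  pos 0: w in {0,2}, choose 0; start
  pos 1: z in {3}, choose 3; 0->3 ok
  pos 2: x in {4}, choose 4; 3->4 ok
  pos 3: w in {0,2}, choose 0; 4->0 ok
  pos 4: z in {3}, choose 3; 0->3 ok
  pos 5: x in {4}, choose 4; 3->4 ok
  pos 6: w in {0,2}, choose 2; 4->2 ok
  pos 7: w in {0,2}, choose 0; 2->0 ok
  pos 8: w in {0,2}, choose 0; 0->0 ok
  pos 9: w in {0,2}, choose 0; 0->0 ok
  pos 10: w in {0,2}, choose 0; 0->0 ok
  pos 11: z in {3}, choose 3; 0->3 ok
  pos 12: x in {4}, choose 4; 3->4 ok
  pos 13: w in {0,2}, choose 0; 4->0 ok
  pos 14: z in {3}, choose 3; 0->3 ok
  pos 15: x in {4}, choose 4; 3->4 ok
  pos 16: w in {0,2}, choose 2; 4->2 ok

0,3,4,0,3,4,2,0,0,0,0,3,4,0,3,4,2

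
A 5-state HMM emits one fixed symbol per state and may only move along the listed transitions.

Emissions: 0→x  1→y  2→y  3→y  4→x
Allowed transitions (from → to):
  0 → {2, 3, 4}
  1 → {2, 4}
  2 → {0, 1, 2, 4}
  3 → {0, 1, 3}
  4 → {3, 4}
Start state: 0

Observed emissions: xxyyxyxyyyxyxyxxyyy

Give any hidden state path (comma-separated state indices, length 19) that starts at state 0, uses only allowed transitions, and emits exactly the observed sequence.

  0: obs=x cand={0,4} pick 0 [start]
  1: obs=x cand={0,4} pick 4 [0->4 ok]
  2: obs=y cand={1,2,3} pick 3 [4->3 ok]
  3: obs=y cand={1,2,3} pick 3 [3->3 ok]
  4: obs=x cand={0,4} pick 0 [3->0 ok]
  5: obs=y cand={1,2,3} pick 2 [0->2 ok]
  6: obs=x cand={0,4} pick 0 [2->0 ok]
  7: obs=y cand={1,2,3} pick 3 [0->3 ok]
  8: obs=y cand={1,2,3} pick 1 [3->1 ok]
  9: obs=y cand={1,2,3} pick 2 [1->2 ok]
  10: obs=x cand={0,4} pick 0 [2->0 ok]
  11: obs=y cand={1,2,3} pick 2 [0->2 ok]
  12: obs=x cand={0,4} pick 0 [2->0 ok]
  13: obs=y cand={1,2,3} pick 2 [0->2 ok]
  14: obs=x cand={0,4} pick 0 [2->0 ok]
  15: obs=x cand={0,4} pick 4 [0->4 ok]
  16: obs=y cand={1,2,3} pick 3 [4->3 ok]
  17: obs=y cand={1,2,3} pick 3 [3->3 ok]
  18: obs=y cand={1,2,3} pick 1 [3->1 ok]

0,4,3,3,0,2,0,3,1,2,0,2,0,2,0,4,3,3,1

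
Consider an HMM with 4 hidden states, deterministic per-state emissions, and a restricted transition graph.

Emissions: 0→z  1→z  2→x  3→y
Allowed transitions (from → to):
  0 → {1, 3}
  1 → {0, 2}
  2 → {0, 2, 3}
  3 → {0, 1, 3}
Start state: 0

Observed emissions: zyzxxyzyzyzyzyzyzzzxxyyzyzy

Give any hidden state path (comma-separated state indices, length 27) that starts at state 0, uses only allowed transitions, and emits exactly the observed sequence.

0,3,1,2,2,3,0,3,0,3,0,3,0,3,0,3,1,0,1,2,2,3,3,0,3,0,3

  pos 0: z in {0,1}, choose 0; start
  pos 1: y in {3}, choose 3; 0->3 ok
  pos 2: z in {0,1}, choose 1; 3->1 ok
  pos 3: x in {2}, choose 2; 1->2 ok
  pos 4: x in {2}, choose 2; 2->2 ok
  pos 5: y in {3}, choose 3; 2->3 ok
  pos 6: z in {0,1}, choose 0; 3->0 ok
  pos 7: y in {3}, choose 3; 0->3 ok
  pos 8: z in {0,1}, choose 0; 3->0 ok
  pos 9: y in {3}, choose 3; 0->3 ok
  pos 10: z in {0,1}, choose 0; 3->0 ok
  pos 11: y in {3}, choose 3; 0->3 ok
  pos 12: z in {0,1}, choose 0; 3->0 ok
  pos 13: y in {3}, choose 3; 0->3 ok
  pos 14: z in {0,1}, choose 0; 3->0 ok
  pos 15: y in {3}, choose 3; 0->3 ok
  pos 16: z in {0,1}, choose 1; 3->1 ok
  pos 17: z in {0,1}, choose 0; 1->0 ok
  pos 18: z in {0,1}, choose 1; 0->1 ok
  pos 19: x in {2}, choose 2; 1->2 ok
  pos 20: x in {2}, choose 2; 2->2 ok
  pos 21: y in {3}, choose 3; 2->3 ok
  pos 22: y in {3}, choose 3; 3->3 ok
  pos 23: z in {0,1}, choose 0; 3->0 ok
  pos 24: y in {3}, choose 3; 0->3 ok
  pos 25: z in {0,1}, choose 0; 3->0 ok
  pos 26: y in {3}, choose 3; 0->3 ok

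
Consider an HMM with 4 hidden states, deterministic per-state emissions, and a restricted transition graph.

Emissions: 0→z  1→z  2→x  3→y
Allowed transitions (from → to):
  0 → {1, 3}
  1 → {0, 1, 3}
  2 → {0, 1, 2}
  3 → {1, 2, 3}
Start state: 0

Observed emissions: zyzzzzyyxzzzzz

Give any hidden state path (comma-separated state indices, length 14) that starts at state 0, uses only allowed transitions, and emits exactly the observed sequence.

0,3,1,1,1,0,3,3,2,1,0,1,1,1

  [0] z  {0,1}  => 0  start
  [1] y  {3}  => 3  0->3 ok
  [2] z  {0,1}  => 1  3->1 ok
  [3] z  {0,1}  => 1  1->1 ok
  [4] z  {0,1}  => 1  1->1 ok
  [5] z  {0,1}  => 0  1->0 ok
  [6] y  {3}  => 3  0->3 ok
  [7] y  {3}  => 3  3->3 ok
  [8] x  {2}  => 2  3->2 ok
  [9] z  {0,1}  => 1  2->1 ok
  [10] z  {0,1}  => 0  1->0 ok
  [11] z  {0,1}  => 1  0->1 ok
  [12] z  {0,1}  => 1  1->1 ok
  [13] z  {0,1}  => 1  1->1 ok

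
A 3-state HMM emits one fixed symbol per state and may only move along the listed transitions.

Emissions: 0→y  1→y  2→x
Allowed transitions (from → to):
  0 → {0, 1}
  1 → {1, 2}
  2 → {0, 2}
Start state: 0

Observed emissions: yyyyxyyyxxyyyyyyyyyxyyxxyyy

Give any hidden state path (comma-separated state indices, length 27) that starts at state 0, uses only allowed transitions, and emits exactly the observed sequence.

0,0,0,1,2,0,0,1,2,2,0,0,1,1,1,1,1,1,1,2,0,1,2,2,0,0,1

  [0] y  {0,1}  => 0  start
  [1] y  {0,1}  => 0  0->0 ok
  [2] y  {0,1}  => 0  0->0 ok
  [3] y  {0,1}  => 1  0->1 ok
  [4] x  {2}  => 2  1->2 ok
  [5] y  {0,1}  => 0  2->0 ok
  [6] y  {0,1}  => 0  0->0 ok
  [7] y  {0,1}  => 1  0->1 ok
  [8] x  {2}  => 2  1->2 ok
  [9] x  {2}  => 2  2->2 ok
  [10] y  {0,1}  => 0  2->0 ok
  [11] y  {0,1}  => 0  0->0 ok
  [12] y  {0,1}  => 1  0->1 ok
  [13] y  {0,1}  => 1  1->1 ok
  [14] y  {0,1}  => 1  1->1 ok
  [15] y  {0,1}  => 1  1->1 ok
  [16] y  {0,1}  => 1  1->1 ok
  [17] y  {0,1}  => 1  1->1 ok
  [18] y  {0,1}  => 1  1->1 ok
  [19] x  {2}  => 2  1->2 ok
  [20] y  {0,1}  => 0  2->0 ok
  [21] y  {0,1}  => 1  0->1 ok
  [22] x  {2}  => 2  1->2 ok
  [23] x  {2}  => 2  2->2 ok
  [24] y  {0,1}  => 0  2->0 ok
  [25] y  {0,1}  => 0  0->0 ok
  [26] y  {0,1}  => 1  0->1 ok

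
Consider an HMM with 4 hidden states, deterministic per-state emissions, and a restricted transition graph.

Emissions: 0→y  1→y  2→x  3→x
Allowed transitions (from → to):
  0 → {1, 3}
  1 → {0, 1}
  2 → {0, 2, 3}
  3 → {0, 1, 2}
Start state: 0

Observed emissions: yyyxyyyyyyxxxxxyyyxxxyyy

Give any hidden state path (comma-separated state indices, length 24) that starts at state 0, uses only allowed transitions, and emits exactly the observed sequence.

  [0] y  {0,1}  => 0  start
  [1] y  {0,1}  => 1  0->1 ok
  [2] y  {0,1}  => 0  1->0 ok
  [3] x  {2,3}  => 3  0->3 ok
  [4] y  {0,1}  => 0  3->0 ok
  [5] y  {0,1}  => 1  0->1 ok
  [6] y  {0,1}  => 1  1->1 ok
  [7] y  {0,1}  => 1  1->1 ok
  [8] y  {0,1}  => 1  1->1 ok
  [9] y  {0,1}  => 0  1->0 ok
  [10] x  {2,3}  => 3  0->3 ok
  [11] x  {2,3}  => 2  3->2 ok
  [12] x  {2,3}  => 2  2->2 ok
  [13] x  {2,3}  => 2  2->2 ok
  [14] x  {2,3}  => 2  2->2 ok
  [15] y  {0,1}  => 0  2->0 ok
  [16] y  {0,1}  => 1  0->1 ok
  [17] y  {0,1}  => 0  1->0 ok
  [18] x  {2,3}  => 3  0->3 ok
  [19] x  {2,3}  => 2  3->2 ok
  [20] x  {2,3}  => 3  2->3 ok
  [21] y  {0,1}  => 0  3->0 ok
  [22] y  {0,1}  => 1  0->1 ok
  [23] y  {0,1}  => 0  1->0 ok

0,1,0,3,0,1,1,1,1,0,3,2,2,2,2,0,1,0,3,2,3,0,1,0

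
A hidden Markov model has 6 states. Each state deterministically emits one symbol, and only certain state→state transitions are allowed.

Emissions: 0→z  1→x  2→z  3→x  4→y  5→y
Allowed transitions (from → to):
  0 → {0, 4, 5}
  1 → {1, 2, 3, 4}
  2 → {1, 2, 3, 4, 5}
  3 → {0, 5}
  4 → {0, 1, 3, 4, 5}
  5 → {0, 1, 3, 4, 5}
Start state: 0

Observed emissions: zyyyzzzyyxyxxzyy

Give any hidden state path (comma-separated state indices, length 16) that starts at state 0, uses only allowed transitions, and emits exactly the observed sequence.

0,5,5,4,0,0,0,4,5,3,5,1,3,0,5,4

  0: obs=z cand={0,2} pick 0 [start]
  1: obs=y cand={4,5} pick 5 [0->5 ok]
  2: obs=y cand={4,5} pick 5 [5->5 ok]
  3: obs=y cand={4,5} pick 4 [5->4 ok]
  4: obs=z cand={0,2} pick 0 [4->0 ok]
  5: obs=z cand={0,2} pick 0 [0->0 ok]
  6: obs=z cand={0,2} pick 0 [0->0 ok]
  7: obs=y cand={4,5} pick 4 [0->4 ok]
  8: obs=y cand={4,5} pick 5 [4->5 ok]
  9: obs=x cand={1,3} pick 3 [5->3 ok]
  10: obs=y cand={4,5} pick 5 [3->5 ok]
  11: obs=x cand={1,3} pick 1 [5->1 ok]
  12: obs=x cand={1,3} pick 3 [1->3 ok]
  13: obs=z cand={0,2} pick 0 [3->0 ok]
  14: obs=y cand={4,5} pick 5 [0->5 ok]
  15: obs=y cand={4,5} pick 4 [5->4 ok]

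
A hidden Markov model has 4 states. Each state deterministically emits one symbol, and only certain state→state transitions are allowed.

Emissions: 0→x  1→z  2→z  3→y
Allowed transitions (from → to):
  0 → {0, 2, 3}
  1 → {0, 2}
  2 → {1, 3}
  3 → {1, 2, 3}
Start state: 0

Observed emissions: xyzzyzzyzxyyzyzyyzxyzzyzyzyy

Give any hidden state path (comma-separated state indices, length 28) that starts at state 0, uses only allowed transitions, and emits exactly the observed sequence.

  t0 'x' -> {0}, take 0 (start)
  t1 'y' -> {3}, take 3 (0->3 ok)
  t2 'z' -> {1,2}, take 1 (3->1 ok)
  t3 'z' -> {1,2}, take 2 (1->2 ok)
  t4 'y' -> {3}, take 3 (2->3 ok)
  t5 'z' -> {1,2}, take 1 (3->1 ok)
  t6 'z' -> {1,2}, take 2 (1->2 ok)
  t7 'y' -> {3}, take 3 (2->3 ok)
  t8 'z' -> {1,2}, take 1 (3->1 ok)
  t9 'x' -> {0}, take 0 (1->0 ok)
  t10 'y' -> {3}, take 3 (0->3 ok)
  t11 'y' -> {3}, take 3 (3->3 ok)
  t12 'z' -> {1,2}, take 2 (3->2 ok)
  t13 'y' -> {3}, take 3 (2->3 ok)
  t14 'z' -> {1,2}, take 2 (3->2 ok)
  t15 'y' -> {3}, take 3 (2->3 ok)
  t16 'y' -> {3}, take 3 (3->3 ok)
  t17 'z' -> {1,2}, take 1 (3->1 ok)
  t18 'x' -> {0}, take 0 (1->0 ok)
  t19 'y' -> {3}, take 3 (0->3 ok)
  t20 'z' -> {1,2}, take 1 (3->1 ok)
  t21 'z' -> {1,2}, take 2 (1->2 ok)
  t22 'y' -> {3}, take 3 (2->3 ok)
  t23 'z' -> {1,2}, take 2 (3->2 ok)
  t24 'y' -> {3}, take 3 (2->3 ok)
  t25 'z' -> {1,2}, take 2 (3->2 ok)
  t26 'y' -> {3}, take 3 (2->3 ok)
  t27 'y' -> {3}, take 3 (3->3 ok)

0,3,1,2,3,1,2,3,1,0,3,3,2,3,2,3,3,1,0,3,1,2,3,2,3,2,3,3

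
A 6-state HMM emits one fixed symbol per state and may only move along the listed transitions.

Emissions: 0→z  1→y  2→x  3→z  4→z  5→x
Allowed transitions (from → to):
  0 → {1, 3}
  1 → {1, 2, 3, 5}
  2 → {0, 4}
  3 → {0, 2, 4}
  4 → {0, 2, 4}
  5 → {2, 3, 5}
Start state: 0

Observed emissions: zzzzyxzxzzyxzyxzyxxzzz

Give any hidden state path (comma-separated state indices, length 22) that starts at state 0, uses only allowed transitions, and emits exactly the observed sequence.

  [0] z  {0,3,4}  => 0  start
  [1] z  {0,3,4}  => 3  0->3 ok
  [2] z  {0,3,4}  => 4  3->4 ok
  [3] z  {0,3,4}  => 0  4->0 ok
  [4] y  {1}  => 1  0->1 ok
  [5] x  {2,5}  => 2  1->2 ok
  [6] z  {0,3,4}  => 4  2->4 ok
  [7] x  {2,5}  => 2  4->2 ok
  [8] z  {0,3,4}  => 4  2->4 ok
  [9] z  {0,3,4}  => 0  4->0 ok
  [10] y  {1}  => 1  0->1 ok
  [11] x  {2,5}  => 2  1->2 ok
  [12] z  {0,3,4}  => 0  2->0 ok
  [13] y  {1}  => 1  0->1 ok
  [14] x  {2,5}  => 2  1->2 ok
  [15] z  {0,3,4}  => 0  2->0 ok
  [16] y  {1}  => 1  0->1 ok
  [17] x  {2,5}  => 5  1->5 ok
  [18] x  {2,5}  => 2  5->2 ok
  [19] z  {0,3,4}  => 4  2->4 ok
  [20] z  {0,3,4}  => 0  4->0 ok
  [21] z  {0,3,4}  => 3  0->3 ok

0,3,4,0,1,2,4,2,4,0,1,2,0,1,2,0,1,5,2,4,0,3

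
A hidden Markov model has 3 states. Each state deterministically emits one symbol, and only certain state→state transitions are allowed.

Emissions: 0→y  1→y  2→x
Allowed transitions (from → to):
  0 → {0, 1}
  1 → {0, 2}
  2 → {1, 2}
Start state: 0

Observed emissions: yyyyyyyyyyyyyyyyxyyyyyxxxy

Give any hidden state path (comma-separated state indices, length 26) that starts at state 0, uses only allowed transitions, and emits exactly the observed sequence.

0,1,0,1,0,1,0,1,0,1,0,0,0,0,0,1,2,1,0,0,0,1,2,2,2,1

  [0] y  {0,1}  => 0  start
  [1] y  {0,1}  => 1  0->1 ok
  [2] y  {0,1}  => 0  1->0 ok
  [3] y  {0,1}  => 1  0->1 ok
  [4] y  {0,1}  => 0  1->0 ok
  [5] y  {0,1}  => 1  0->1 ok
  [6] y  {0,1}  => 0  1->0 ok
  [7] y  {0,1}  => 1  0->1 ok
  [8] y  {0,1}  => 0  1->0 ok
  [9] y  {0,1}  => 1  0->1 ok
  [10] y  {0,1}  => 0  1->0 ok
  [11] y  {0,1}  => 0  0->0 ok
  [12] y  {0,1}  => 0  0->0 ok
  [13] y  {0,1}  => 0  0->0 ok
  [14] y  {0,1}  => 0  0->0 ok
  [15] y  {0,1}  => 1  0->1 ok
  [16] x  {2}  => 2  1->2 ok
  [17] y  {0,1}  => 1  2->1 ok
  [18] y  {0,1}  => 0  1->0 ok
  [19] y  {0,1}  => 0  0->0 ok
  [20] y  {0,1}  => 0  0->0 ok
  [21] y  {0,1}  => 1  0->1 ok
  [22] x  {2}  => 2  1->2 ok
  [23] x  {2}  => 2  2->2 ok
  [24] x  {2}  => 2  2->2 ok
  [25] y  {0,1}  => 1  2->1 ok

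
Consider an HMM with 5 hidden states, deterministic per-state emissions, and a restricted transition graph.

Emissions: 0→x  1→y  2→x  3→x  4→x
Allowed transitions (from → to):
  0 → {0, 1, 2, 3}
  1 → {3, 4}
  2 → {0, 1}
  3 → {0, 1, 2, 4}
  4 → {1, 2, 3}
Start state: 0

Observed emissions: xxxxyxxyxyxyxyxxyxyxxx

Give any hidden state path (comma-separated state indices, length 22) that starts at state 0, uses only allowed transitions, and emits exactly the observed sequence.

0,0,3,2,1,3,2,1,4,1,3,1,3,1,4,2,1,3,1,4,3,4

  0: obs=x cand={0,2,3,4} pick 0 [start]
  1: obs=x cand={0,2,3,4} pick 0 [0->0 ok]
  2: obs=x cand={0,2,3,4} pick 3 [0->3 ok]
  3: obs=x cand={0,2,3,4} pick 2 [3->2 ok]
  4: obs=y cand={1} pick 1 [2->1 ok]
  5: obs=x cand={0,2,3,4} pick 3 [1->3 ok]
  6: obs=x cand={0,2,3,4} pick 2 [3->2 ok]
  7: obs=y cand={1} pick 1 [2->1 ok]
  8: obs=x cand={0,2,3,4} pick 4 [1->4 ok]
  9: obs=y cand={1} pick 1 [4->1 ok]
  10: obs=x cand={0,2,3,4} pick 3 [1->3 ok]
  11: obs=y cand={1} pick 1 [3->1 ok]
  12: obs=x cand={0,2,3,4} pick 3 [1->3 ok]
  13: obs=y cand={1} pick 1 [3->1 ok]
  14: obs=x cand={0,2,3,4} pick 4 [1->4 ok]
  15: obs=x cand={0,2,3,4} pick 2 [4->2 ok]
  16: obs=y cand={1} pick 1 [2->1 ok]
  17: obs=x cand={0,2,3,4} pick 3 [1->3 ok]
  18: obs=y cand={1} pick 1 [3->1 ok]
  19: obs=x cand={0,2,3,4} pick 4 [1->4 ok]
  20: obs=x cand={0,2,3,4} pick 3 [4->3 ok]
  21: obs=x cand={0,2,3,4} pick 4 [3->4 ok]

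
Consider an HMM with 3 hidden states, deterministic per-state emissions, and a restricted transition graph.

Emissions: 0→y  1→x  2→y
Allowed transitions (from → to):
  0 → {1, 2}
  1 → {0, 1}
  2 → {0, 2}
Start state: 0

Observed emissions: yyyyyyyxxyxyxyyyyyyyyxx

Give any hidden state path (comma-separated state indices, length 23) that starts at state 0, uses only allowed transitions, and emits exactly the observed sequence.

  pos 0: y in {0,2}, choose 0; start
  pos 1: y in {0,2}, choose 2; 0->2 ok
  pos 2: y in {0,2}, choose 2; 2->2 ok
  pos 3: y in {0,2}, choose 0; 2->0 ok
  pos 4: y in {0,2}, choose 2; 0->2 ok
  pos 5: y in {0,2}, choose 2; 2->2 ok
  pos 6: y in {0,2}, choose 0; 2->0 ok
  pos 7: x in {1}, choose 1; 0->1 ok
  pos 8: x in {1}, choose 1; 1->1 ok
  pos 9: y in {0,2}, choose 0; 1->0 ok
  pos 10: x in {1}, choose 1; 0->1 ok
  pos 11: y in {0,2}, choose 0; 1->0 ok
  pos 12: x in {1}, choose 1; 0->1 ok
  pos 13: y in {0,2}, choose 0; 1->0 ok
  pos 14: y in {0,2}, choose 2; 0->2 ok
  pos 15: y in {0,2}, choose 0; 2->0 ok
  pos 16: y in {0,2}, choose 2; 0->2 ok
  pos 17: y in {0,2}, choose 0; 2->0 ok
  pos 18: y in {0,2}, choose 2; 0->2 ok
  pos 19: y in {0,2}, choose 2; 2->2 ok
  pos 20: y in {0,2}, choose 0; 2->0 ok
  pos 21: x in {1}, choose 1; 0->1 ok
  pos 22: x in {1}, choose 1; 1->1 ok

0,2,2,0,2,2,0,1,1,0,1,0,1,0,2,0,2,0,2,2,0,1,1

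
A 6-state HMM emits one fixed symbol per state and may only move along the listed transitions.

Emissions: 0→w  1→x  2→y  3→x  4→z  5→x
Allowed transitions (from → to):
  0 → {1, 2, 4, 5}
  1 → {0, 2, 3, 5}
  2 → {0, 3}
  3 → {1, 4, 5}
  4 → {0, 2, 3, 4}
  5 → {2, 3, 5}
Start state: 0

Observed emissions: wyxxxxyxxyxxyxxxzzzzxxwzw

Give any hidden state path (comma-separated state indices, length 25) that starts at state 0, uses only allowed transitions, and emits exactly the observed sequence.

0,2,3,5,5,5,2,3,5,2,3,5,2,3,1,3,4,4,4,4,3,1,0,4,0

  pos 0: w in {0}, choose 0; start
  pos 1: y in {2}, choose 2; 0->2 ok
  pos 2: x in {1,3,5}, choose 3; 2->3 ok
  pos 3: x in {1,3,5}, choose 5; 3->5 ok
  pos 4: x in {1,3,5}, choose 5; 5->5 ok
  pos 5: x in {1,3,5}, choose 5; 5->5 ok
  pos 6: y in {2}, choose 2; 5->2 ok
  pos 7: x in {1,3,5}, choose 3; 2->3 ok
  pos 8: x in {1,3,5}, choose 5; 3->5 ok
  pos 9: y in {2}, choose 2; 5->2 ok
  pos 10: x in {1,3,5}, choose 3; 2->3 ok
  pos 11: x in {1,3,5}, choose 5; 3->5 ok
  pos 12: y in {2}, choose 2; 5->2 ok
  pos 13: x in {1,3,5}, choose 3; 2->3 ok
  pos 14: x in {1,3,5}, choose 1; 3->1 ok
  pos 15: x in {1,3,5}, choose 3; 1->3 ok
  pos 16: z in {4}, choose 4; 3->4 ok
  pos 17: z in {4}, choose 4; 4->4 ok
  pos 18: z in {4}, choose 4; 4->4 ok
  pos 19: z in {4}, choose 4; 4->4 ok
  pos 20: x in {1,3,5}, choose 3; 4->3 ok
  pos 21: x in {1,3,5}, choose 1; 3->1 ok
  pos 22: w in {0}, choose 0; 1->0 ok
  pos 23: z in {4}, choose 4; 0->4 ok
  pos 24: w in {0}, choose 0; 4->0 ok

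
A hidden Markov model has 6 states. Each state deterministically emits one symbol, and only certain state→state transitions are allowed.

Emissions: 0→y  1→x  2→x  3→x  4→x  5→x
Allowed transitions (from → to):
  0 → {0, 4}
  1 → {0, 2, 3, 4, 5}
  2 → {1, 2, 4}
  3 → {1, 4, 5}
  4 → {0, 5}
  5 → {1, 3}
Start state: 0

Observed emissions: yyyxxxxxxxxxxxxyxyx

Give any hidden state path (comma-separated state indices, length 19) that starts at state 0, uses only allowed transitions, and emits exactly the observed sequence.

  t0 'y' -> {0}, take 0 (start)
  t1 'y' -> {0}, take 0 (0->0 ok)
  t2 'y' -> {0}, take 0 (0->0 ok)
  t3 'x' -> {1,2,3,4,5}, take 4 (0->4 ok)
  t4 'x' -> {1,2,3,4,5}, take 5 (4->5 ok)
  t5 'x' -> {1,2,3,4,5}, take 3 (5->3 ok)
  t6 'x' -> {1,2,3,4,5}, take 1 (3->1 ok)
  t7 'x' -> {1,2,3,4,5}, take 5 (1->5 ok)
  t8 'x' -> {1,2,3,4,5}, take 1 (5->1 ok)
  t9 'x' -> {1,2,3,4,5}, take 5 (1->5 ok)
  t10 'x' -> {1,2,3,4,5}, take 1 (5->1 ok)
  t11 'x' -> {1,2,3,4,5}, take 3 (1->3 ok)
  t12 'x' -> {1,2,3,4,5}, take 1 (3->1 ok)
  t13 'x' -> {1,2,3,4,5}, take 2 (1->2 ok)
  t14 'x' -> {1,2,3,4,5}, take 1 (2->1 ok)
  t15 'y' -> {0}, take 0 (1->0 ok)
  t16 'x' -> {1,2,3,4,5}, take 4 (0->4 ok)
  t17 'y' -> {0}, take 0 (4->0 ok)
  t18 'x' -> {1,2,3,4,5}, take 4 (0->4 ok)

0,0,0,4,5,3,1,5,1,5,1,3,1,2,1,0,4,0,4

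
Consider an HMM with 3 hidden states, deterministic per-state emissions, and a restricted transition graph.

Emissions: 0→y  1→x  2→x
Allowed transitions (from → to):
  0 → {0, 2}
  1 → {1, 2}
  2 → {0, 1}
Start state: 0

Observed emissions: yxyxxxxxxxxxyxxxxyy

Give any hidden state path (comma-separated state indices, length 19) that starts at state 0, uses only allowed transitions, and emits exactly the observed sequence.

0,2,0,2,1,1,2,1,1,2,1,2,0,2,1,1,2,0,0

  pos 0: y in {0}, choose 0; start
  pos 1: x in {1,2}, choose 2; 0->2 ok
  pos 2: y in {0}, choose 0; 2->0 ok
  pos 3: x in {1,2}, choose 2; 0->2 ok
  pos 4: x in {1,2}, choose 1; 2->1 ok
  pos 5: x in {1,2}, choose 1; 1->1 ok
  pos 6: x in {1,2}, choose 2; 1->2 ok
  pos 7: x in {1,2}, choose 1; 2->1 ok
  pos 8: x in {1,2}, choose 1; 1->1 ok
  pos 9: x in {1,2}, choose 2; 1->2 ok
  pos 10: x in {1,2}, choose 1; 2->1 ok
  pos 11: x in {1,2}, choose 2; 1->2 ok
  pos 12: y in {0}, choose 0; 2->0 ok
  pos 13: x in {1,2}, choose 2; 0->2 ok
  pos 14: x in {1,2}, choose 1; 2->1 ok
  pos 15: x in {1,2}, choose 1; 1->1 ok
  pos 16: x in {1,2}, choose 2; 1->2 ok
  pos 17: y in {0}, choose 0; 2->0 ok
  pos 18: y in {0}, choose 0; 0->0 ok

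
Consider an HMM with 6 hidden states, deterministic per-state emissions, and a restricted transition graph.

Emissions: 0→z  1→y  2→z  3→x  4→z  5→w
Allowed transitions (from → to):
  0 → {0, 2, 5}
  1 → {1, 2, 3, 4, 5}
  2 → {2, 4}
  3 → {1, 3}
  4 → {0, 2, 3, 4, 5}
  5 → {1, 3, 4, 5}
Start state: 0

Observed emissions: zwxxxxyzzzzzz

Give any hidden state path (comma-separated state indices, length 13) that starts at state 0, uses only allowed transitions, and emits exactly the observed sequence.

  t0 'z' -> {0,2,4}, take 0 (start)
  t1 'w' -> {5}, take 5 (0->5 ok)
  t2 'x' -> {3}, take 3 (5->3 ok)
  t3 'x' -> {3}, take 3 (3->3 ok)
  t4 'x' -> {3}, take 3 (3->3 ok)
  t5 'x' -> {3}, take 3 (3->3 ok)
  t6 'y' -> {1}, take 1 (3->1 ok)
  t7 'z' -> {0,2,4}, take 2 (1->2 ok)
  t8 'z' -> {0,2,4}, take 2 (2->2 ok)
  t9 'z' -> {0,2,4}, take 4 (2->4 ok)
  t10 'z' -> {0,2,4}, take 2 (4->2 ok)
  t11 'z' -> {0,2,4}, take 2 (2->2 ok)
  t12 'z' -> {0,2,4}, take 4 (2->4 ok)

0,5,3,3,3,3,1,2,2,4,2,2,4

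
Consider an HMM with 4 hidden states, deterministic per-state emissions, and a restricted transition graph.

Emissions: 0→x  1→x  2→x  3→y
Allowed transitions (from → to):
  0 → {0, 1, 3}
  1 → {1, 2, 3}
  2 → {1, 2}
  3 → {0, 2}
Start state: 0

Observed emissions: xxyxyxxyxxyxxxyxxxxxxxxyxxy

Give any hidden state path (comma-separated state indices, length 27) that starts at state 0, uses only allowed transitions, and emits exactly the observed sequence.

0,0,3,0,3,0,1,3,2,1,3,0,1,1,3,2,2,2,1,2,2,1,1,3,2,1,3

  0: obs=x cand={0,1,2} pick 0 [start]
  1: obs=x cand={0,1,2} pick 0 [0->0 ok]
  2: obs=y cand={3} pick 3 [0->3 ok]
  3: obs=x cand={0,1,2} pick 0 [3->0 ok]
  4: obs=y cand={3} pick 3 [0->3 ok]
  5: obs=x cand={0,1,2} pick 0 [3->0 ok]
  6: obs=x cand={0,1,2} pick 1 [0->1 ok]
  7: obs=y cand={3} pick 3 [1->3 ok]
  8: obs=x cand={0,1,2} pick 2 [3->2 ok]
  9: obs=x cand={0,1,2} pick 1 [2->1 ok]
  10: obs=y cand={3} pick 3 [1->3 ok]
  11: obs=x cand={0,1,2} pick 0 [3->0 ok]
  12: obs=x cand={0,1,2} pick 1 [0->1 ok]
  13: obs=x cand={0,1,2} pick 1 [1->1 ok]
  14: obs=y cand={3} pick 3 [1->3 ok]
  15: obs=x cand={0,1,2} pick 2 [3->2 ok]
  16: obs=x cand={0,1,2} pick 2 [2->2 ok]
  17: obs=x cand={0,1,2} pick 2 [2->2 ok]
  18: obs=x cand={0,1,2} pick 1 [2->1 ok]
  19: obs=x cand={0,1,2} pick 2 [1->2 ok]
  20: obs=x cand={0,1,2} pick 2 [2->2 ok]
  21: obs=x cand={0,1,2} pick 1 [2->1 ok]
  22: obs=x cand={0,1,2} pick 1 [1->1 ok]
  23: obs=y cand={3} pick 3 [1->3 ok]
  24: obs=x cand={0,1,2} pick 2 [3->2 ok]
  25: obs=x cand={0,1,2} pick 1 [2->1 ok]
  26: obs=y cand={3} pick 3 [1->3 ok]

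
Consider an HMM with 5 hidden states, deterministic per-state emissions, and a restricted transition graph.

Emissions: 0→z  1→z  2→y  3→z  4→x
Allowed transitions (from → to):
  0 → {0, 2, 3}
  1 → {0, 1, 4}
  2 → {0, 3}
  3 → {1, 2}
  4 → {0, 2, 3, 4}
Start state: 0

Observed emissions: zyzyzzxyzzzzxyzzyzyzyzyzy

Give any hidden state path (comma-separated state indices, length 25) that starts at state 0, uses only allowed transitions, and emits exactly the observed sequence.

0,2,3,2,3,1,4,2,0,0,3,1,4,2,0,3,2,0,2,0,2,3,2,3,2

  pos 0: z in {0,1,3}, choose 0; start
  pos 1: y in {2}, choose 2; 0->2 ok
  pos 2: z in {0,1,3}, choose 3; 2->3 ok
  pos 3: y in {2}, choose 2; 3->2 ok
  pos 4: z in {0,1,3}, choose 3; 2->3 ok
  pos 5: z in {0,1,3}, choose 1; 3->1 ok
  pos 6: x in {4}, choose 4; 1->4 ok
  pos 7: y in {2}, choose 2; 4->2 ok
  pos 8: z in {0,1,3}, choose 0; 2->0 ok
  pos 9: z in {0,1,3}, choose 0; 0->0 ok
  pos 10: z in {0,1,3}, choose 3; 0->3 ok
  pos 11: z in {0,1,3}, choose 1; 3->1 ok
  pos 12: x in {4}, choose 4; 1->4 ok
  pos 13: y in {2}, choose 2; 4->2 ok
  pos 14: z in {0,1,3}, choose 0; 2->0 ok
  pos 15: z in {0,1,3}, choose 3; 0->3 ok
  pos 16: y in {2}, choose 2; 3->2 ok
  pos 17: z in {0,1,3}, choose 0; 2->0 ok
  pos 18: y in {2}, choose 2; 0->2 ok
  pos 19: z in {0,1,3}, choose 0; 2->0 ok
  pos 20: y in {2}, choose 2; 0->2 ok
  pos 21: z in {0,1,3}, choose 3; 2->3 ok
  pos 22: y in {2}, choose 2; 3->2 ok
  pos 23: z in {0,1,3}, choose 3; 2->3 ok
  pos 24: y in {2}, choose 2; 3->2 ok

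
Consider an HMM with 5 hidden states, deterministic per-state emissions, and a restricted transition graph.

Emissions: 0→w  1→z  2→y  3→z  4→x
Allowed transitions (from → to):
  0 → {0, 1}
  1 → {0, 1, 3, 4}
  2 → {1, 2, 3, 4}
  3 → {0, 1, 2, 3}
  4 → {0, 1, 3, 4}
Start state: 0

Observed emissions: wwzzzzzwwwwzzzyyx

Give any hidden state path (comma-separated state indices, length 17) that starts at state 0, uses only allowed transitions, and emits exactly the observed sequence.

0,0,1,1,1,3,3,0,0,0,0,1,1,3,2,2,4

  0: obs=w cand={0} pick 0 [start]
  1: obs=w cand={0} pick 0 [0->0 ok]
  2: obs=z cand={1,3} pick 1 [0->1 ok]
  3: obs=z cand={1,3} pick 1 [1->1 ok]
  4: obs=z cand={1,3} pick 1 [1->1 ok]
  5: obs=z cand={1,3} pick 3 [1->3 ok]
  6: obs=z cand={1,3} pick 3 [3->3 ok]
  7: obs=w cand={0} pick 0 [3->0 ok]
  8: obs=w cand={0} pick 0 [0->0 ok]
  9: obs=w cand={0} pick 0 [0->0 ok]
  10: obs=w cand={0} pick 0 [0->0 ok]
  11: obs=z cand={1,3} pick 1 [0->1 ok]
  12: obs=z cand={1,3} pick 1 [1->1 ok]
  13: obs=z cand={1,3} pick 3 [1->3 ok]
  14: obs=y cand={2} pick 2 [3->2 ok]
  15: obs=y cand={2} pick 2 [2->2 ok]
  16: obs=x cand={4} pick 4 [2->4 ok]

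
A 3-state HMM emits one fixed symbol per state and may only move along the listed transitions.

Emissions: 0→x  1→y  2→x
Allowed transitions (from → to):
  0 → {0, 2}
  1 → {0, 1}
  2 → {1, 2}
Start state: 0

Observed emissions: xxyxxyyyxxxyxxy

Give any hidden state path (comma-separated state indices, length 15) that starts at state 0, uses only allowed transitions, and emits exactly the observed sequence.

0,2,1,0,2,1,1,1,0,0,2,1,0,2,1

  0: obs=x cand={0,2} pick 0 [start]
  1: obs=x cand={0,2} pick 2 [0->2 ok]
  2: obs=y cand={1} pick 1 [2->1 ok]
  3: obs=x cand={0,2} pick 0 [1->0 ok]
  4: obs=x cand={0,2} pick 2 [0->2 ok]
  5: obs=y cand={1} pick 1 [2->1 ok]
  6: obs=y cand={1} pick 1 [1->1 ok]
  7: obs=y cand={1} pick 1 [1->1 ok]
  8: obs=x cand={0,2} pick 0 [1->0 ok]
  9: obs=x cand={0,2} pick 0 [0->0 ok]
  10: obs=x cand={0,2} pick 2 [0->2 ok]
  11: obs=y cand={1} pick 1 [2->1 ok]
  12: obs=x cand={0,2} pick 0 [1->0 ok]
  13: obs=x cand={0,2} pick 2 [0->2 ok]
  14: obs=y cand={1} pick 1 [2->1 ok]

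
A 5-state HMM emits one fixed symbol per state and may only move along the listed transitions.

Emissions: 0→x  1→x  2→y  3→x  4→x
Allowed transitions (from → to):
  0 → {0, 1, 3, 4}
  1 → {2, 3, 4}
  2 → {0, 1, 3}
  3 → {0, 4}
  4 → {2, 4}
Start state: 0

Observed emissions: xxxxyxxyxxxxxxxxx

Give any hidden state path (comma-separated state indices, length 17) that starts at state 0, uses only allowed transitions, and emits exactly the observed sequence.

0,3,4,4,2,1,4,2,3,0,3,0,0,3,0,0,3

  0: obs=x cand={0,1,3,4} pick 0 [start]
  1: obs=x cand={0,1,3,4} pick 3 [0->3 ok]
  2: obs=x cand={0,1,3,4} pick 4 [3->4 ok]
  3: obs=x cand={0,1,3,4} pick 4 [4->4 ok]
  4: obs=y cand={2} pick 2 [4->2 ok]
  5: obs=x cand={0,1,3,4} pick 1 [2->1 ok]
  6: obs=x cand={0,1,3,4} pick 4 [1->4 ok]
  7: obs=y cand={2} pick 2 [4->2 ok]
  8: obs=x cand={0,1,3,4} pick 3 [2->3 ok]
  9: obs=x cand={0,1,3,4} pick 0 [3->0 ok]
  10: obs=x cand={0,1,3,4} pick 3 [0->3 ok]
  11: obs=x cand={0,1,3,4} pick 0 [3->0 ok]
  12: obs=x cand={0,1,3,4} pick 0 [0->0 ok]
  13: obs=x cand={0,1,3,4} pick 3 [0->3 ok]
  14: obs=x cand={0,1,3,4} pick 0 [3->0 ok]
  15: obs=x cand={0,1,3,4} pick 0 [0->0 ok]
  16: obs=x cand={0,1,3,4} pick 3 [0->3 ok]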